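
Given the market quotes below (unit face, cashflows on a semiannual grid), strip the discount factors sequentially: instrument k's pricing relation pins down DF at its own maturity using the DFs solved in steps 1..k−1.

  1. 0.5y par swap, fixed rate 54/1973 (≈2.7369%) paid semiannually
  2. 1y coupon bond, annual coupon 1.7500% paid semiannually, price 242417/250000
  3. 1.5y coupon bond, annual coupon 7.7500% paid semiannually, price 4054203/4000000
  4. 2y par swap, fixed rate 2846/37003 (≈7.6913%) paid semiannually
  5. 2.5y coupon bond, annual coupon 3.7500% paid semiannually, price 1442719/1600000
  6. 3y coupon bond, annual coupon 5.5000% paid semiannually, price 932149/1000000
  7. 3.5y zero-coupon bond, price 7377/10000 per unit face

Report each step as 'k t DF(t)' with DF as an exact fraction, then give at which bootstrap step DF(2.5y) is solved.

1 1/2 1973/2000
2 1 9527/10000
3 3/2 4517/5000
4 2 8577/10000
5 5/2 817/1000
6 3 7863/10000
7 7/2 7377/10000
DF(2.5y) is solved at step 5

step 1 [0.5y] swap r/2=27/1973: DF=(1 − 27/1973·(0))/(1+27/1973) = 1973/2000 ≈ 0.986500
step 2 [1y] bond c/2=7/800: DF=(242417/250000 − 7/800·(0.986500))/(1+7/800) = 9527/10000 ≈ 0.952700
step 3 [1.5y] bond c/2=31/800: DF=(4054203/4000000 − 31/800·(0.986500+0.952700))/(1+31/800) = 4517/5000 ≈ 0.903400
step 4 [2y] swap r/2=1423/37003: DF=(1 − 1423/37003·(0.986500+0.952700+0.903400))/(1+1423/37003) = 8577/10000 ≈ 0.857700
step 5 [2.5y] bond c/2=3/160: DF=(1442719/1600000 − 3/160·(0.986500+0.952700+0.903400+0.857700))/(1+3/160) = 817/1000 ≈ 0.817000
step 6 [3y] bond c/2=11/400: DF=(932149/1000000 − 11/400·(0.986500+0.952700+0.903400+0.857700+0.817000))/(1+11/400) = 7863/10000 ≈ 0.786300
step 7 [3.5y] zero: DF = P = 7377/10000 ≈ 0.737700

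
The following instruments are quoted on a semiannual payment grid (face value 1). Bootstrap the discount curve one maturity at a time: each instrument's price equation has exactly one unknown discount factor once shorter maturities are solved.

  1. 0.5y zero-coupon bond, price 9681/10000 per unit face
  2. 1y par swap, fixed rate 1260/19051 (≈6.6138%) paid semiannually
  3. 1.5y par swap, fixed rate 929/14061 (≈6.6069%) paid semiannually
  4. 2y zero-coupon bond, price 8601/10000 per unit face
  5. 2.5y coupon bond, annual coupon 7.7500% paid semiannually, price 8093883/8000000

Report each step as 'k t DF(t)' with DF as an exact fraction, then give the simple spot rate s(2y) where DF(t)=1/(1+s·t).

step 1 [0.5y] zero: DF = P = 9681/10000 ≈ 0.968100
step 2 [1y] swap r/2=630/19051: DF=(1 − 630/19051·(0.968100))/(1+630/19051) = 937/1000 ≈ 0.937000
step 3 [1.5y] swap r/2=929/28122: DF=(1 − 929/28122·(0.968100+0.937000))/(1+929/28122) = 9071/10000 ≈ 0.907100
step 4 [2y] zero: DF = P = 8601/10000 ≈ 0.860100
step 5 [2.5y] bond c/2=31/800: DF=(8093883/8000000 − 31/800·(0.968100+0.937000+0.907100+0.860100))/(1+31/800) = 837/1000 ≈ 0.837000

1 1/2 9681/10000
2 1 937/1000
3 3/2 9071/10000
4 2 8601/10000
5 5/2 837/1000
s(2y) = (1/(8601/10000) − 1)/(2) = 1399/17202 ≈ 8.1328%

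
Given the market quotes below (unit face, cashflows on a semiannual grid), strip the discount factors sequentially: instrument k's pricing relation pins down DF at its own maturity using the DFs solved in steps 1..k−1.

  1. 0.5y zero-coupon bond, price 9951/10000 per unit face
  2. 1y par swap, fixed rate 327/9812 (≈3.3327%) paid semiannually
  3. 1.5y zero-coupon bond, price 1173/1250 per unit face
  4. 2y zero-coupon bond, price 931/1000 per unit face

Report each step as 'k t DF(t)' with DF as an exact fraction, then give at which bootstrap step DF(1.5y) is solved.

step 1 [0.5y] zero: DF = P = 9951/10000 ≈ 0.995100
step 2 [1y] swap r/2=327/19624: DF=(1 − 327/19624·(0.995100))/(1+327/19624) = 9673/10000 ≈ 0.967300
step 3 [1.5y] zero: DF = P = 1173/1250 ≈ 0.938400
step 4 [2y] zero: DF = P = 931/1000 ≈ 0.931000

1 1/2 9951/10000
2 1 9673/10000
3 3/2 1173/1250
4 2 931/1000
DF(1.5y) is solved at step 3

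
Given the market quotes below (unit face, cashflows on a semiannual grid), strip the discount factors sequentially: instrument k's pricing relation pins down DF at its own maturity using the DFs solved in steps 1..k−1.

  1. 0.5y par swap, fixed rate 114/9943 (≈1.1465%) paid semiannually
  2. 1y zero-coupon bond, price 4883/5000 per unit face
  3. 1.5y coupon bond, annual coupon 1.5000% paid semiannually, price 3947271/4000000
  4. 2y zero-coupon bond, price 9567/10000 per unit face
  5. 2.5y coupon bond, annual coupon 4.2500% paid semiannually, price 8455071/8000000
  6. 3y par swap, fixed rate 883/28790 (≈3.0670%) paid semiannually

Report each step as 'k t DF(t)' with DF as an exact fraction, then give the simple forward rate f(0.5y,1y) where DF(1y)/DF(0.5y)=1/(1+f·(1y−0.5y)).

step 1 [0.5y] swap r/2=57/9943: DF=(1 − 57/9943·(0))/(1+57/9943) = 9943/10000 ≈ 0.994300
step 2 [1y] zero: DF = P = 4883/5000 ≈ 0.976600
step 3 [1.5y] bond c/2=3/400: DF=(3947271/4000000 − 3/400·(0.994300+0.976600))/(1+3/400) = 603/625 ≈ 0.964800
step 4 [2y] zero: DF = P = 9567/10000 ≈ 0.956700
step 5 [2.5y] bond c/2=17/800: DF=(8455071/8000000 − 17/800·(0.994300+0.976600+0.964800+0.956700))/(1+17/800) = 9539/10000 ≈ 0.953900
step 6 [3y] swap r/2=883/57580: DF=(1 − 883/57580·(0.994300+0.976600+0.964800+0.956700+0.953900))/(1+883/57580) = 9117/10000 ≈ 0.911700

1 1/2 9943/10000
2 1 4883/5000
3 3/2 603/625
4 2 9567/10000
5 5/2 9539/10000
6 3 9117/10000
f(0.5y,1y) = ((9943/10000)/(4883/5000) − 1)/(1/2) = 177/4883 ≈ 3.6248%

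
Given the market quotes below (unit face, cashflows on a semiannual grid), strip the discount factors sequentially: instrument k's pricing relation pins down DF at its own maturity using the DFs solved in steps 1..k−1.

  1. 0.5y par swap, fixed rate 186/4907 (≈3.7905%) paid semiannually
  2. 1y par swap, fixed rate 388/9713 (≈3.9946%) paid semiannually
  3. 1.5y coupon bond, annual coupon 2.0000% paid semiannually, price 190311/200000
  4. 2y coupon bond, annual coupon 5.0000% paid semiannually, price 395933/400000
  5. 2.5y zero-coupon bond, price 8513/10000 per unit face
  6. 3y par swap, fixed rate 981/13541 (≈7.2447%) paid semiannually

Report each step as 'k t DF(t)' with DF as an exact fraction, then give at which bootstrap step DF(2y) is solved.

1 1/2 4907/5000
2 1 2403/2500
3 3/2 9229/10000
4 2 4479/5000
5 5/2 8513/10000
6 3 4019/5000
DF(2y) is solved at step 4

step 1 [0.5y] swap r/2=93/4907: DF=(1 − 93/4907·(0))/(1+93/4907) = 4907/5000 ≈ 0.981400
step 2 [1y] swap r/2=194/9713: DF=(1 − 194/9713·(0.981400))/(1+194/9713) = 2403/2500 ≈ 0.961200
step 3 [1.5y] bond c/2=1/100: DF=(190311/200000 − 1/100·(0.981400+0.961200))/(1+1/100) = 9229/10000 ≈ 0.922900
step 4 [2y] bond c/2=1/40: DF=(395933/400000 − 1/40·(0.981400+0.961200+0.922900))/(1+1/40) = 4479/5000 ≈ 0.895800
step 5 [2.5y] zero: DF = P = 8513/10000 ≈ 0.851300
step 6 [3y] swap r/2=981/27082: DF=(1 − 981/27082·(0.981400+0.961200+0.922900+0.895800+0.851300))/(1+981/27082) = 4019/5000 ≈ 0.803800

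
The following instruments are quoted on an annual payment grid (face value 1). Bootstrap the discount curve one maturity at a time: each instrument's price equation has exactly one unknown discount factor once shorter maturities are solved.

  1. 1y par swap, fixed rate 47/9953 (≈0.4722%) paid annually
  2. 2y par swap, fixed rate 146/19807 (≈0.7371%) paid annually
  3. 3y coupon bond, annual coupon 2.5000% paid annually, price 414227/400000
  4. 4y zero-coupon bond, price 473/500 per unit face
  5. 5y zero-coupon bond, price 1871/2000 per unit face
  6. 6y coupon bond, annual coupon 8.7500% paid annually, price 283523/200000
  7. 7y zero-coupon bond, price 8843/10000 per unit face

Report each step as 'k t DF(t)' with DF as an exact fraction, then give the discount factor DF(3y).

step 1 [1y] swap r/1=47/9953: DF=(1 − 47/9953·(0))/(1+47/9953) = 9953/10000 ≈ 0.995300
step 2 [2y] swap r/1=146/19807: DF=(1 − 146/19807·(0.995300))/(1+146/19807) = 4927/5000 ≈ 0.985400
step 3 [3y] bond c/1=1/40: DF=(414227/400000 − 1/40·(0.995300+0.985400))/(1+1/40) = 481/500 ≈ 0.962000
step 4 [4y] zero: DF = P = 473/500 ≈ 0.946000
step 5 [5y] zero: DF = P = 1871/2000 ≈ 0.935500
step 6 [6y] bond c/1=7/80: DF=(283523/200000 − 7/80·(0.995300+0.985400+0.962000+0.946000+0.935500))/(1+7/80) = 4577/5000 ≈ 0.915400
step 7 [7y] zero: DF = P = 8843/10000 ≈ 0.884300

1 1 9953/10000
2 2 4927/5000
3 3 481/500
4 4 473/500
5 5 1871/2000
6 6 4577/5000
7 7 8843/10000
DF(3y) = 481/500 ≈ 0.962000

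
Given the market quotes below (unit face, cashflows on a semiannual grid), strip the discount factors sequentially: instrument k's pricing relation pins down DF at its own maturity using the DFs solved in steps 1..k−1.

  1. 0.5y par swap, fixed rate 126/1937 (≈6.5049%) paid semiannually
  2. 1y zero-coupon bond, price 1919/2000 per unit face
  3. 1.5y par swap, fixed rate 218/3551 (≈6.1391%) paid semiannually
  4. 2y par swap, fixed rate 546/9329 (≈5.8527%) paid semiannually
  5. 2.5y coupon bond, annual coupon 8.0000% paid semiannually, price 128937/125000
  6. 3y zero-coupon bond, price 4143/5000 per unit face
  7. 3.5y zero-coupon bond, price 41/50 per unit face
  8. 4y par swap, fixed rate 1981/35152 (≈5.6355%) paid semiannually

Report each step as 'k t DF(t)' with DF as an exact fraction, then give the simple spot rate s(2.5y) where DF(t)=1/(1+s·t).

step 1 [0.5y] swap r/2=63/1937: DF=(1 − 63/1937·(0))/(1+63/1937) = 1937/2000 ≈ 0.968500
step 2 [1y] zero: DF = P = 1919/2000 ≈ 0.959500
step 3 [1.5y] swap r/2=109/3551: DF=(1 − 109/3551·(0.968500+0.959500))/(1+109/3551) = 1141/1250 ≈ 0.912800
step 4 [2y] swap r/2=273/9329: DF=(1 − 273/9329·(0.968500+0.959500+0.912800))/(1+273/9329) = 2227/2500 ≈ 0.890800
step 5 [2.5y] bond c/2=1/25: DF=(128937/125000 − 1/25·(0.968500+0.959500+0.912800+0.890800))/(1+1/25) = 8483/10000 ≈ 0.848300
step 6 [3y] zero: DF = P = 4143/5000 ≈ 0.828600
step 7 [3.5y] zero: DF = P = 41/50 ≈ 0.820000
step 8 [4y] swap r/2=1981/70304: DF=(1 − 1981/70304·(0.968500+0.959500+0.912800+0.890800+0.848300+0.828600+0.820000))/(1+1981/70304) = 8019/10000 ≈ 0.801900

1 1/2 1937/2000
2 1 1919/2000
3 3/2 1141/1250
4 2 2227/2500
5 5/2 8483/10000
6 3 4143/5000
7 7/2 41/50
8 4 8019/10000
s(2.5y) = (1/(8483/10000) − 1)/(5/2) = 3034/42415 ≈ 7.1531%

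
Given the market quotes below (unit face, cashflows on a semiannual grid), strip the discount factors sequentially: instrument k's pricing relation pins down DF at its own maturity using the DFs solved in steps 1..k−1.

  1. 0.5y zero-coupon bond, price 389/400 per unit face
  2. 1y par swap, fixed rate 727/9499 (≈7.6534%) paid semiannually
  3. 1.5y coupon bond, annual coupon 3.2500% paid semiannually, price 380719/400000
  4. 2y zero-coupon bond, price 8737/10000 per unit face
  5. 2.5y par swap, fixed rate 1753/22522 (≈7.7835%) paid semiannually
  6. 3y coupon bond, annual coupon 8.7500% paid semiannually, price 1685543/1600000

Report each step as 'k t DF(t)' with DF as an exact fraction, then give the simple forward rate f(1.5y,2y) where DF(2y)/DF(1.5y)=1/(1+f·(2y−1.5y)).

1 1/2 389/400
2 1 9273/10000
3 3/2 4531/5000
4 2 8737/10000
5 5/2 8247/10000
6 3 1641/2000
f(1.5y,2y) = ((4531/5000)/(8737/10000) − 1)/(1/2) = 650/8737 ≈ 7.4396%

step 1 [0.5y] zero: DF = P = 389/400 ≈ 0.972500
step 2 [1y] swap r/2=727/18998: DF=(1 − 727/18998·(0.972500))/(1+727/18998) = 9273/10000 ≈ 0.927300
step 3 [1.5y] bond c/2=13/800: DF=(380719/400000 − 13/800·(0.972500+0.927300))/(1+13/800) = 4531/5000 ≈ 0.906200
step 4 [2y] zero: DF = P = 8737/10000 ≈ 0.873700
step 5 [2.5y] swap r/2=1753/45044: DF=(1 − 1753/45044·(0.972500+0.927300+0.906200+0.873700))/(1+1753/45044) = 8247/10000 ≈ 0.824700
step 6 [3y] bond c/2=7/160: DF=(1685543/1600000 − 7/160·(0.972500+0.927300+0.906200+0.873700+0.824700))/(1+7/160) = 1641/2000 ≈ 0.820500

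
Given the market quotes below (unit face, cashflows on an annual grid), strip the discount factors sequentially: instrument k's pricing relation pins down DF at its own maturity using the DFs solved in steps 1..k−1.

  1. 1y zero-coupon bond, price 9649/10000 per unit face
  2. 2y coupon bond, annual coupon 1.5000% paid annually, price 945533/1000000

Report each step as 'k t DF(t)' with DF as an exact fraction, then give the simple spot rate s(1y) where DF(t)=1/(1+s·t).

1 1 9649/10000
2 2 9173/10000
s(1y) = (1/(9649/10000) − 1)/(1) = 351/9649 ≈ 3.6377%

step 1 [1y] zero: DF = P = 9649/10000 ≈ 0.964900
step 2 [2y] bond c/1=3/200: DF=(945533/1000000 − 3/200·(0.964900))/(1+3/200) = 9173/10000 ≈ 0.917300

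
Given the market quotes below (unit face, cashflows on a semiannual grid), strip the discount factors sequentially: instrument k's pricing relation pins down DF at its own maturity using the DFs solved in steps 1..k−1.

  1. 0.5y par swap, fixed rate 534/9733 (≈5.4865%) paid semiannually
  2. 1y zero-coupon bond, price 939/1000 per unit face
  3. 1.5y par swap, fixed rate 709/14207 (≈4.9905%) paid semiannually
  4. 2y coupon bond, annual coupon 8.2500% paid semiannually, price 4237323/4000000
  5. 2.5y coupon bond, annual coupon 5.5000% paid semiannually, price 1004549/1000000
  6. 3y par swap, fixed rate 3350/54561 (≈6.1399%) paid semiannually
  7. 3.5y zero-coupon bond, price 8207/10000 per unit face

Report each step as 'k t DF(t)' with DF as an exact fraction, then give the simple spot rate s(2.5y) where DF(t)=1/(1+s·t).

1 1/2 9733/10000
2 1 939/1000
3 3/2 9291/10000
4 2 1131/1250
5 5/2 4387/5000
6 3 333/400
7 7/2 8207/10000
s(2.5y) = (1/(4387/5000) − 1)/(5/2) = 1226/21935 ≈ 5.5892%

step 1 [0.5y] swap r/2=267/9733: DF=(1 − 267/9733·(0))/(1+267/9733) = 9733/10000 ≈ 0.973300
step 2 [1y] zero: DF = P = 939/1000 ≈ 0.939000
step 3 [1.5y] swap r/2=709/28414: DF=(1 − 709/28414·(0.973300+0.939000))/(1+709/28414) = 9291/10000 ≈ 0.929100
step 4 [2y] bond c/2=33/800: DF=(4237323/4000000 − 33/800·(0.973300+0.939000+0.929100))/(1+33/800) = 1131/1250 ≈ 0.904800
step 5 [2.5y] bond c/2=11/400: DF=(1004549/1000000 − 11/400·(0.973300+0.939000+0.929100+0.904800))/(1+11/400) = 4387/5000 ≈ 0.877400
step 6 [3y] swap r/2=1675/54561: DF=(1 − 1675/54561·(0.973300+0.939000+0.929100+0.904800+0.877400))/(1+1675/54561) = 333/400 ≈ 0.832500
step 7 [3.5y] zero: DF = P = 8207/10000 ≈ 0.820700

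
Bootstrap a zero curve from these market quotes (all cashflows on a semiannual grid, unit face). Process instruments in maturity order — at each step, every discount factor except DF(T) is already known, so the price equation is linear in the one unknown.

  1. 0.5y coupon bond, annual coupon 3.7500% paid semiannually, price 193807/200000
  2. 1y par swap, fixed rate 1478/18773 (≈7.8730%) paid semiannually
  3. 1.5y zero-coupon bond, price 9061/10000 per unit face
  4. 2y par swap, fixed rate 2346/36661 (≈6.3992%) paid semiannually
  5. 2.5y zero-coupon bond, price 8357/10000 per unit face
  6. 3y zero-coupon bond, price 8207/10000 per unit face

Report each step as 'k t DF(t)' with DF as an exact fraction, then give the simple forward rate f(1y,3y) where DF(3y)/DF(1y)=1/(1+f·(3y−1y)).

1 1/2 1189/1250
2 1 9261/10000
3 3/2 9061/10000
4 2 8827/10000
5 5/2 8357/10000
6 3 8207/10000
f(1y,3y) = ((9261/10000)/(8207/10000) − 1)/(2) = 527/8207 ≈ 6.4213%

step 1 [0.5y] bond c/2=3/160: DF=(193807/200000 − 3/160·(0))/(1+3/160) = 1189/1250 ≈ 0.951200
step 2 [1y] swap r/2=739/18773: DF=(1 − 739/18773·(0.951200))/(1+739/18773) = 9261/10000 ≈ 0.926100
step 3 [1.5y] zero: DF = P = 9061/10000 ≈ 0.906100
step 4 [2y] swap r/2=1173/36661: DF=(1 − 1173/36661·(0.951200+0.926100+0.906100))/(1+1173/36661) = 8827/10000 ≈ 0.882700
step 5 [2.5y] zero: DF = P = 8357/10000 ≈ 0.835700
step 6 [3y] zero: DF = P = 8207/10000 ≈ 0.820700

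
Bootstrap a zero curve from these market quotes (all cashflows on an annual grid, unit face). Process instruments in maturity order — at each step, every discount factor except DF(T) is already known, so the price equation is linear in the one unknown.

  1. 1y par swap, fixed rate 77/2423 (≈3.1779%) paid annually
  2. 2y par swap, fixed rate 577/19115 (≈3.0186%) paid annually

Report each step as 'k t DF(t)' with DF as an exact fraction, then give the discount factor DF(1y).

step 1 [1y] swap r/1=77/2423: DF=(1 − 77/2423·(0))/(1+77/2423) = 2423/2500 ≈ 0.969200
step 2 [2y] swap r/1=577/19115: DF=(1 − 577/19115·(0.969200))/(1+577/19115) = 9423/10000 ≈ 0.942300

1 1 2423/2500
2 2 9423/10000
DF(1y) = 2423/2500 ≈ 0.969200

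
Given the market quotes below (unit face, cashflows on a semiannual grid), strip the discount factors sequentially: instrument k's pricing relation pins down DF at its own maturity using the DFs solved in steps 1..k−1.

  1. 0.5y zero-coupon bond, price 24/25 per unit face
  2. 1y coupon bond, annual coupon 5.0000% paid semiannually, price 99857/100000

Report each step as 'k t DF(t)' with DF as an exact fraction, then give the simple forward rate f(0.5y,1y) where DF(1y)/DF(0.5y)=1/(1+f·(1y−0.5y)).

1 1/2 24/25
2 1 2377/2500
f(0.5y,1y) = ((24/25)/(2377/2500) − 1)/(1/2) = 46/2377 ≈ 1.9352%

step 1 [0.5y] zero: DF = P = 24/25 ≈ 0.960000
step 2 [1y] bond c/2=1/40: DF=(99857/100000 − 1/40·(0.960000))/(1+1/40) = 2377/2500 ≈ 0.950800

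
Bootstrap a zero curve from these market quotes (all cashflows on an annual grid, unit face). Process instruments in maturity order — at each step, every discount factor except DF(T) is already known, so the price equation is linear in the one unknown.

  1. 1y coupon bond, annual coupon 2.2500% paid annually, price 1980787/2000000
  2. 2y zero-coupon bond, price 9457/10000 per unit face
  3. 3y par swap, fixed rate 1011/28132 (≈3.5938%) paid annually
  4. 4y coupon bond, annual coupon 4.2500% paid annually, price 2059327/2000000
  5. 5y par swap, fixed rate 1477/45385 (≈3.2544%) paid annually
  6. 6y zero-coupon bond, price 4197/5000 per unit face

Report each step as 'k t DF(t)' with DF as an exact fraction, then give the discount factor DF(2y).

1 1 4843/5000
2 2 9457/10000
3 3 8989/10000
4 4 873/1000
5 5 8523/10000
6 6 4197/5000
DF(2y) = 9457/10000 ≈ 0.945700

step 1 [1y] bond c/1=9/400: DF=(1980787/2000000 − 9/400·(0))/(1+9/400) = 4843/5000 ≈ 0.968600
step 2 [2y] zero: DF = P = 9457/10000 ≈ 0.945700
step 3 [3y] swap r/1=1011/28132: DF=(1 − 1011/28132·(0.968600+0.945700))/(1+1011/28132) = 8989/10000 ≈ 0.898900
step 4 [4y] bond c/1=17/400: DF=(2059327/2000000 − 17/400·(0.968600+0.945700+0.898900))/(1+17/400) = 873/1000 ≈ 0.873000
step 5 [5y] swap r/1=1477/45385: DF=(1 − 1477/45385·(0.968600+0.945700+0.898900+0.873000))/(1+1477/45385) = 8523/10000 ≈ 0.852300
step 6 [6y] zero: DF = P = 4197/5000 ≈ 0.839400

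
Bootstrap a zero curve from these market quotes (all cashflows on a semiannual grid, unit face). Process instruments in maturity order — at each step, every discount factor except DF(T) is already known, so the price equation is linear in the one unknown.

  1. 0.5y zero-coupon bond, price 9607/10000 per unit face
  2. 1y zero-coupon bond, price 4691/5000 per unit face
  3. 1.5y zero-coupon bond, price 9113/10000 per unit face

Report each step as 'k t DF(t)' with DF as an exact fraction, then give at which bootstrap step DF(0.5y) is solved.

1 1/2 9607/10000
2 1 4691/5000
3 3/2 9113/10000
DF(0.5y) is solved at step 1

step 1 [0.5y] zero: DF = P = 9607/10000 ≈ 0.960700
step 2 [1y] zero: DF = P = 4691/5000 ≈ 0.938200
step 3 [1.5y] zero: DF = P = 9113/10000 ≈ 0.911300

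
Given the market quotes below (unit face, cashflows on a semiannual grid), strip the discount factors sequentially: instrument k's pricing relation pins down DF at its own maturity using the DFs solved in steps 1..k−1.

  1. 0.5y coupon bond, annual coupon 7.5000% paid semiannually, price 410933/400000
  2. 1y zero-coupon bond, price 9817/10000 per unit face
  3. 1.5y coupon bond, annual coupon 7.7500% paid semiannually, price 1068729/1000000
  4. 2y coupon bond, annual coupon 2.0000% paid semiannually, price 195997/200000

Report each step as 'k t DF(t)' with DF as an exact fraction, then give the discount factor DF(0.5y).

1 1/2 4951/5000
2 1 9817/10000
3 3/2 9553/10000
4 2 9413/10000
DF(0.5y) = 4951/5000 ≈ 0.990200

step 1 [0.5y] bond c/2=3/80: DF=(410933/400000 − 3/80·(0))/(1+3/80) = 4951/5000 ≈ 0.990200
step 2 [1y] zero: DF = P = 9817/10000 ≈ 0.981700
step 3 [1.5y] bond c/2=31/800: DF=(1068729/1000000 − 31/800·(0.990200+0.981700))/(1+31/800) = 9553/10000 ≈ 0.955300
step 4 [2y] bond c/2=1/100: DF=(195997/200000 − 1/100·(0.990200+0.981700+0.955300))/(1+1/100) = 9413/10000 ≈ 0.941300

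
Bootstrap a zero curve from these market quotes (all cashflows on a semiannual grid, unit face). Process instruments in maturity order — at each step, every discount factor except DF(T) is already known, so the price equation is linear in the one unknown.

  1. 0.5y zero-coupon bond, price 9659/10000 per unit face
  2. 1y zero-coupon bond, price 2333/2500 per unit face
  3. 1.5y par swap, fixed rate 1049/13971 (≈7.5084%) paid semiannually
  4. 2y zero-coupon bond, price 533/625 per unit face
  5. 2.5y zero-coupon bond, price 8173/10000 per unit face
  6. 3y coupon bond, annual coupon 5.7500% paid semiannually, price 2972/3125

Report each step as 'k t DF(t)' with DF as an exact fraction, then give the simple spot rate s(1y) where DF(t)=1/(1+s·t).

1 1/2 9659/10000
2 1 2333/2500
3 3/2 8951/10000
4 2 533/625
5 5/2 8173/10000
6 3 7997/10000
s(1y) = (1/(2333/2500) − 1)/(1) = 167/2333 ≈ 7.1582%

step 1 [0.5y] zero: DF = P = 9659/10000 ≈ 0.965900
step 2 [1y] zero: DF = P = 2333/2500 ≈ 0.933200
step 3 [1.5y] swap r/2=1049/27942: DF=(1 − 1049/27942·(0.965900+0.933200))/(1+1049/27942) = 8951/10000 ≈ 0.895100
step 4 [2y] zero: DF = P = 533/625 ≈ 0.852800
step 5 [2.5y] zero: DF = P = 8173/10000 ≈ 0.817300
step 6 [3y] bond c/2=23/800: DF=(2972/3125 − 23/800·(0.965900+0.933200+0.895100+0.852800+0.817300))/(1+23/800) = 7997/10000 ≈ 0.799700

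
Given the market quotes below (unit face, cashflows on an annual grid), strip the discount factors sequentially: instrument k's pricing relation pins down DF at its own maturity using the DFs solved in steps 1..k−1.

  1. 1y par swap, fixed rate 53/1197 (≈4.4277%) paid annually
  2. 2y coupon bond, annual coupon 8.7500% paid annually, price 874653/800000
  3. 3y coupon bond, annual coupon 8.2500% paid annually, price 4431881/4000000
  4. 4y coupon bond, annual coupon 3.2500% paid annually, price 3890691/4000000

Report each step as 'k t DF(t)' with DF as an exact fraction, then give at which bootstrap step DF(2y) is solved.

step 1 [1y] swap r/1=53/1197: DF=(1 − 53/1197·(0))/(1+53/1197) = 1197/1250 ≈ 0.957600
step 2 [2y] bond c/1=7/80: DF=(874653/800000 − 7/80·(0.957600))/(1+7/80) = 9283/10000 ≈ 0.928300
step 3 [3y] bond c/1=33/400: DF=(4431881/4000000 − 33/400·(0.957600+0.928300))/(1+33/400) = 4399/5000 ≈ 0.879800
step 4 [4y] bond c/1=13/400: DF=(3890691/4000000 − 13/400·(0.957600+0.928300+0.879800))/(1+13/400) = 171/200 ≈ 0.855000

1 1 1197/1250
2 2 9283/10000
3 3 4399/5000
4 4 171/200
DF(2y) is solved at step 2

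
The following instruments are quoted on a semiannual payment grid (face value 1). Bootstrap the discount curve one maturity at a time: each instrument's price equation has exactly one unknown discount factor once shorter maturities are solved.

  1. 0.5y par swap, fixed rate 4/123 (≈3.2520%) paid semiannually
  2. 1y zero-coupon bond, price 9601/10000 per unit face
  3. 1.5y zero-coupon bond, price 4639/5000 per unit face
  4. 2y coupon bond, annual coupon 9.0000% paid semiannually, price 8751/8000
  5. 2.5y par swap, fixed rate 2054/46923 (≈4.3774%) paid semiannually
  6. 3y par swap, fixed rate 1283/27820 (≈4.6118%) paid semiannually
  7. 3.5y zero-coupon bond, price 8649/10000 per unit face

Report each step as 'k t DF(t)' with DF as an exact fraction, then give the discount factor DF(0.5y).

1 1/2 123/125
2 1 9601/10000
3 3/2 4639/5000
4 2 9231/10000
5 5/2 8973/10000
6 3 8717/10000
7 7/2 8649/10000
DF(0.5y) = 123/125 ≈ 0.984000

step 1 [0.5y] swap r/2=2/123: DF=(1 − 2/123·(0))/(1+2/123) = 123/125 ≈ 0.984000
step 2 [1y] zero: DF = P = 9601/10000 ≈ 0.960100
step 3 [1.5y] zero: DF = P = 4639/5000 ≈ 0.927800
step 4 [2y] bond c/2=9/200: DF=(8751/8000 − 9/200·(0.984000+0.960100+0.927800))/(1+9/200) = 9231/10000 ≈ 0.923100
step 5 [2.5y] swap r/2=1027/46923: DF=(1 − 1027/46923·(0.984000+0.960100+0.927800+0.923100))/(1+1027/46923) = 8973/10000 ≈ 0.897300
step 6 [3y] swap r/2=1283/55640: DF=(1 − 1283/55640·(0.984000+0.960100+0.927800+0.923100+0.897300))/(1+1283/55640) = 8717/10000 ≈ 0.871700
step 7 [3.5y] zero: DF = P = 8649/10000 ≈ 0.864900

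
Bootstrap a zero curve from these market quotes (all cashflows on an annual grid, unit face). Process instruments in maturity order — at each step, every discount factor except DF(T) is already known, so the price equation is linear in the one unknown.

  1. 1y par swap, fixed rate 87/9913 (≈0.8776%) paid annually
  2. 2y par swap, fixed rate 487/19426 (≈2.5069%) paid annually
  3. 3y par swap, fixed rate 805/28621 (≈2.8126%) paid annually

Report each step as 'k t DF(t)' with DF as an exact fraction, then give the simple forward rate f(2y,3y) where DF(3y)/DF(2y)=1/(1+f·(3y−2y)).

step 1 [1y] swap r/1=87/9913: DF=(1 − 87/9913·(0))/(1+87/9913) = 9913/10000 ≈ 0.991300
step 2 [2y] swap r/1=487/19426: DF=(1 − 487/19426·(0.991300))/(1+487/19426) = 9513/10000 ≈ 0.951300
step 3 [3y] swap r/1=805/28621: DF=(1 − 805/28621·(0.991300+0.951300))/(1+805/28621) = 1839/2000 ≈ 0.919500

1 1 9913/10000
2 2 9513/10000
3 3 1839/2000
f(2y,3y) = ((9513/10000)/(1839/2000) − 1)/(1) = 106/3065 ≈ 3.4584%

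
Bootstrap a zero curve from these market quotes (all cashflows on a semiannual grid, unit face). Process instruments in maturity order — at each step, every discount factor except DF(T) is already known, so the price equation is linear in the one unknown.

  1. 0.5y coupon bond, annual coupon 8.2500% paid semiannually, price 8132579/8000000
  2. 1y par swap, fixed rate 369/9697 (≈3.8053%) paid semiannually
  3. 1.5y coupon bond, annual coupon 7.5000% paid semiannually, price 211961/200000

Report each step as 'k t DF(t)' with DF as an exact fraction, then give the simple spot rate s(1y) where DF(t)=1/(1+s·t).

1 1/2 9763/10000
2 1 9631/10000
3 3/2 4757/5000
s(1y) = (1/(9631/10000) − 1)/(1) = 369/9631 ≈ 3.8314%

step 1 [0.5y] bond c/2=33/800: DF=(8132579/8000000 − 33/800·(0))/(1+33/800) = 9763/10000 ≈ 0.976300
step 2 [1y] swap r/2=369/19394: DF=(1 − 369/19394·(0.976300))/(1+369/19394) = 9631/10000 ≈ 0.963100
step 3 [1.5y] bond c/2=3/80: DF=(211961/200000 − 3/80·(0.976300+0.963100))/(1+3/80) = 4757/5000 ≈ 0.951400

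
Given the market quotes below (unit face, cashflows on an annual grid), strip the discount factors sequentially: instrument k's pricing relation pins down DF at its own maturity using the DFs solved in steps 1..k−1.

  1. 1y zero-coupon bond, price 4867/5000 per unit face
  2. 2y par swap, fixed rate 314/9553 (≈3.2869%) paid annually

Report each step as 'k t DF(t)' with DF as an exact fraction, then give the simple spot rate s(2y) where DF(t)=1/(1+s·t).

1 1 4867/5000
2 2 2343/2500
s(2y) = (1/(2343/2500) − 1)/(2) = 157/4686 ≈ 3.3504%

step 1 [1y] zero: DF = P = 4867/5000 ≈ 0.973400
step 2 [2y] swap r/1=314/9553: DF=(1 − 314/9553·(0.973400))/(1+314/9553) = 2343/2500 ≈ 0.937200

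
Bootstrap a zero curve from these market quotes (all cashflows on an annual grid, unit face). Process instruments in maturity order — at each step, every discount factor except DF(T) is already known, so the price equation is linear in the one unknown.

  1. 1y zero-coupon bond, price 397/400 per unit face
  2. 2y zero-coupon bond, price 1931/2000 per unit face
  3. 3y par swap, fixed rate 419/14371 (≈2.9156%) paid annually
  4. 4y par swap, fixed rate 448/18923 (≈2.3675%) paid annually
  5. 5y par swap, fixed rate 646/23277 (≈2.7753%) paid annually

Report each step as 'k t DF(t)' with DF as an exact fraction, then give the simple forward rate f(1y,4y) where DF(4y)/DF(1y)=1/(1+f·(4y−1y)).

step 1 [1y] zero: DF = P = 397/400 ≈ 0.992500
step 2 [2y] zero: DF = P = 1931/2000 ≈ 0.965500
step 3 [3y] swap r/1=419/14371: DF=(1 − 419/14371·(0.992500+0.965500))/(1+419/14371) = 4581/5000 ≈ 0.916200
step 4 [4y] swap r/1=448/18923: DF=(1 − 448/18923·(0.992500+0.965500+0.916200))/(1+448/18923) = 569/625 ≈ 0.910400
step 5 [5y] swap r/1=646/23277: DF=(1 − 646/23277·(0.992500+0.965500+0.916200+0.910400))/(1+646/23277) = 2177/2500 ≈ 0.870800

1 1 397/400
2 2 1931/2000
3 3 4581/5000
4 4 569/625
5 5 2177/2500
f(1y,4y) = ((397/400)/(569/625) − 1)/(3) = 821/27312 ≈ 3.0060%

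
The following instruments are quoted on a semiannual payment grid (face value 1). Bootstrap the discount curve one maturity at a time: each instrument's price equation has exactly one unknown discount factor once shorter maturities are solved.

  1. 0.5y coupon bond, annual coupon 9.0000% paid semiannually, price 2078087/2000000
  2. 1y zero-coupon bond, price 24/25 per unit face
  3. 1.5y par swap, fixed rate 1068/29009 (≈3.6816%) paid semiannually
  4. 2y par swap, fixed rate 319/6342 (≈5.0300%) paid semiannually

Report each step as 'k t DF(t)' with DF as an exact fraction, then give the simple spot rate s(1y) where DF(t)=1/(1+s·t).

1 1/2 9943/10000
2 1 24/25
3 3/2 4733/5000
4 2 9043/10000
s(1y) = (1/(24/25) − 1)/(1) = 1/24 ≈ 4.1667%

step 1 [0.5y] bond c/2=9/200: DF=(2078087/2000000 − 9/200·(0))/(1+9/200) = 9943/10000 ≈ 0.994300
step 2 [1y] zero: DF = P = 24/25 ≈ 0.960000
step 3 [1.5y] swap r/2=534/29009: DF=(1 − 534/29009·(0.994300+0.960000))/(1+534/29009) = 4733/5000 ≈ 0.946600
step 4 [2y] swap r/2=319/12684: DF=(1 − 319/12684·(0.994300+0.960000+0.946600))/(1+319/12684) = 9043/10000 ≈ 0.904300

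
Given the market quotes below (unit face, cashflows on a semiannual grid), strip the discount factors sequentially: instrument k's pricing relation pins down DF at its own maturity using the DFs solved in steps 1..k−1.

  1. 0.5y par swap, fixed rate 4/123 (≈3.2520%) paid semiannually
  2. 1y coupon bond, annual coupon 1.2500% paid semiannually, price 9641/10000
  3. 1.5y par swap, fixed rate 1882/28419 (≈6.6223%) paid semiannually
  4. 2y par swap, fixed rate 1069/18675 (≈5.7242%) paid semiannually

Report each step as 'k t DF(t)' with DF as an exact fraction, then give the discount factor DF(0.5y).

step 1 [0.5y] swap r/2=2/123: DF=(1 − 2/123·(0))/(1+2/123) = 123/125 ≈ 0.984000
step 2 [1y] bond c/2=1/160: DF=(9641/10000 − 1/160·(0.984000))/(1+1/160) = 119/125 ≈ 0.952000
step 3 [1.5y] swap r/2=941/28419: DF=(1 − 941/28419·(0.984000+0.952000))/(1+941/28419) = 9059/10000 ≈ 0.905900
step 4 [2y] swap r/2=1069/37350: DF=(1 − 1069/37350·(0.984000+0.952000+0.905900))/(1+1069/37350) = 8931/10000 ≈ 0.893100

1 1/2 123/125
2 1 119/125
3 3/2 9059/10000
4 2 8931/10000
DF(0.5y) = 123/125 ≈ 0.984000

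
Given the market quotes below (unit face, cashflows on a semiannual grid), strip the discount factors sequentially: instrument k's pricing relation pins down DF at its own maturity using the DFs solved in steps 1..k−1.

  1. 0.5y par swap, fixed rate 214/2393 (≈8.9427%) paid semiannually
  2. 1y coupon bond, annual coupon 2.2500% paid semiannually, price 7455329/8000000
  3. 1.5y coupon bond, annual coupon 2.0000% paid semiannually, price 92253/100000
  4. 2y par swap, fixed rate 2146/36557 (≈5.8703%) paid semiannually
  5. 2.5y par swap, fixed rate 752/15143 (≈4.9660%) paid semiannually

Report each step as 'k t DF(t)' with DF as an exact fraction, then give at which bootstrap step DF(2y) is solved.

step 1 [0.5y] swap r/2=107/2393: DF=(1 − 107/2393·(0))/(1+107/2393) = 2393/2500 ≈ 0.957200
step 2 [1y] bond c/2=9/800: DF=(7455329/8000000 − 9/800·(0.957200))/(1+9/800) = 9109/10000 ≈ 0.910900
step 3 [1.5y] bond c/2=1/100: DF=(92253/100000 − 1/100·(0.957200+0.910900))/(1+1/100) = 8949/10000 ≈ 0.894900
step 4 [2y] swap r/2=1073/36557: DF=(1 − 1073/36557·(0.957200+0.910900+0.894900))/(1+1073/36557) = 8927/10000 ≈ 0.892700
step 5 [2.5y] swap r/2=376/15143: DF=(1 − 376/15143·(0.957200+0.910900+0.894900+0.892700))/(1+376/15143) = 1109/1250 ≈ 0.887200

1 1/2 2393/2500
2 1 9109/10000
3 3/2 8949/10000
4 2 8927/10000
5 5/2 1109/1250
DF(2y) is solved at step 4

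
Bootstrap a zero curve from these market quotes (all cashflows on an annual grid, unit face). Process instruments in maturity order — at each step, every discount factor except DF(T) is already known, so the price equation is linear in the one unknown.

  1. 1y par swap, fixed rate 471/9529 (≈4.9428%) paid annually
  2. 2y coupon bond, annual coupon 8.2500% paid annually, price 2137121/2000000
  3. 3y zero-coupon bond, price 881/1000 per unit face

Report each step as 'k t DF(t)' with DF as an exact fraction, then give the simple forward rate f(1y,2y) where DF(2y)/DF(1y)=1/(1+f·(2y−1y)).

step 1 [1y] swap r/1=471/9529: DF=(1 − 471/9529·(0))/(1+471/9529) = 9529/10000 ≈ 0.952900
step 2 [2y] bond c/1=33/400: DF=(2137121/2000000 − 33/400·(0.952900))/(1+33/400) = 1829/2000 ≈ 0.914500
step 3 [3y] zero: DF = P = 881/1000 ≈ 0.881000

1 1 9529/10000
2 2 1829/2000
3 3 881/1000
f(1y,2y) = ((9529/10000)/(1829/2000) − 1)/(1) = 384/9145 ≈ 4.1990%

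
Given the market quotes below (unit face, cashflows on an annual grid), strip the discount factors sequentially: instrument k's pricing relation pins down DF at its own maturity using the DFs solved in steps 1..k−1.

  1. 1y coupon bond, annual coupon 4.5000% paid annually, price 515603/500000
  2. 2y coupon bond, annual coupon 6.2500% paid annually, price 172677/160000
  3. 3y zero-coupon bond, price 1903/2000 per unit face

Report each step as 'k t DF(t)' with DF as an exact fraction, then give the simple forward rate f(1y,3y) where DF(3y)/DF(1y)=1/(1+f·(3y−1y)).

step 1 [1y] bond c/1=9/200: DF=(515603/500000 − 9/200·(0))/(1+9/200) = 2467/2500 ≈ 0.986800
step 2 [2y] bond c/1=1/16: DF=(172677/160000 − 1/16·(0.986800))/(1+1/16) = 9577/10000 ≈ 0.957700
step 3 [3y] zero: DF = P = 1903/2000 ≈ 0.951500

1 1 2467/2500
2 2 9577/10000
3 3 1903/2000
f(1y,3y) = ((2467/2500)/(1903/2000) − 1)/(2) = 353/19030 ≈ 1.8550%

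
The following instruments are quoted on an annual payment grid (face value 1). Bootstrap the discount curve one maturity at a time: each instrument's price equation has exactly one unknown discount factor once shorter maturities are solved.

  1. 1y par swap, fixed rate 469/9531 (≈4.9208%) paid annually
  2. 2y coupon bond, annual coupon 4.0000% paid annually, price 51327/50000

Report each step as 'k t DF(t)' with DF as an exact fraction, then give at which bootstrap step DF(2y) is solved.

step 1 [1y] swap r/1=469/9531: DF=(1 − 469/9531·(0))/(1+469/9531) = 9531/10000 ≈ 0.953100
step 2 [2y] bond c/1=1/25: DF=(51327/50000 − 1/25·(0.953100))/(1+1/25) = 594/625 ≈ 0.950400

1 1 9531/10000
2 2 594/625
DF(2y) is solved at step 2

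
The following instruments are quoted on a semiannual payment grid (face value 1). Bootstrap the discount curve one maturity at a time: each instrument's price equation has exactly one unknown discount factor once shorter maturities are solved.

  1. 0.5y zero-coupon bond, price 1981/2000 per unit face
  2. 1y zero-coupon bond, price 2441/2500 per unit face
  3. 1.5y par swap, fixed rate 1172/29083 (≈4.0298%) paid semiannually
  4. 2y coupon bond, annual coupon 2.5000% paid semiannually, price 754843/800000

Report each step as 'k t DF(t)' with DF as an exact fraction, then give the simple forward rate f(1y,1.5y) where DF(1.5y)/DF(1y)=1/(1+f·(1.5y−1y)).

1 1/2 1981/2000
2 1 2441/2500
3 3/2 4707/5000
4 2 112/125
f(1y,1.5y) = ((2441/2500)/(4707/5000) − 1)/(1/2) = 350/4707 ≈ 7.4357%

step 1 [0.5y] zero: DF = P = 1981/2000 ≈ 0.990500
step 2 [1y] zero: DF = P = 2441/2500 ≈ 0.976400
step 3 [1.5y] swap r/2=586/29083: DF=(1 − 586/29083·(0.990500+0.976400))/(1+586/29083) = 4707/5000 ≈ 0.941400
step 4 [2y] bond c/2=1/80: DF=(754843/800000 − 1/80·(0.990500+0.976400+0.941400))/(1+1/80) = 112/125 ≈ 0.896000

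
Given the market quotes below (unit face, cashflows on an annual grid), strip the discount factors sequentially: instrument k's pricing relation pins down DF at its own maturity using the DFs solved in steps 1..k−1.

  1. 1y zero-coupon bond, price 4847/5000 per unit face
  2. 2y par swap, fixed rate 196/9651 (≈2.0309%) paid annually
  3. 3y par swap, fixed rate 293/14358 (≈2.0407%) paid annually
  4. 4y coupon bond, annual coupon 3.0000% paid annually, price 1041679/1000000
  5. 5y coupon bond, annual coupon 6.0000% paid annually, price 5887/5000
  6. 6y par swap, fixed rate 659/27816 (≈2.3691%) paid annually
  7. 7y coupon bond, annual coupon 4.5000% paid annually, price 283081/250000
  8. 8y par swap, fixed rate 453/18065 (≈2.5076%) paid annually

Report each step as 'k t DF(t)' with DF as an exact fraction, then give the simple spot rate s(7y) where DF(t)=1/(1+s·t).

1 1 4847/5000
2 2 1201/1250
3 3 4707/5000
4 4 9277/10000
5 5 8957/10000
6 6 4341/5000
7 7 211/250
8 8 2047/2500
s(7y) = (1/(211/250) − 1)/(7) = 39/1477 ≈ 2.6405%

step 1 [1y] zero: DF = P = 4847/5000 ≈ 0.969400
step 2 [2y] swap r/1=196/9651: DF=(1 − 196/9651·(0.969400))/(1+196/9651) = 1201/1250 ≈ 0.960800
step 3 [3y] swap r/1=293/14358: DF=(1 − 293/14358·(0.969400+0.960800))/(1+293/14358) = 4707/5000 ≈ 0.941400
step 4 [4y] bond c/1=3/100: DF=(1041679/1000000 − 3/100·(0.969400+0.960800+0.941400))/(1+3/100) = 9277/10000 ≈ 0.927700
step 5 [5y] bond c/1=3/50: DF=(5887/5000 − 3/50·(0.969400+0.960800+0.941400+0.927700))/(1+3/50) = 8957/10000 ≈ 0.895700
step 6 [6y] swap r/1=659/27816: DF=(1 − 659/27816·(0.969400+0.960800+0.941400+0.927700+0.895700))/(1+659/27816) = 4341/5000 ≈ 0.868200
step 7 [7y] bond c/1=9/200: DF=(283081/250000 − 9/200·(0.969400+0.960800+0.941400+0.927700+0.895700+0.868200))/(1+9/200) = 211/250 ≈ 0.844000
step 8 [8y] swap r/1=453/18065: DF=(1 − 453/18065·(0.969400+0.960800+0.941400+0.927700+0.895700+0.868200+0.844000))/(1+453/18065) = 2047/2500 ≈ 0.818800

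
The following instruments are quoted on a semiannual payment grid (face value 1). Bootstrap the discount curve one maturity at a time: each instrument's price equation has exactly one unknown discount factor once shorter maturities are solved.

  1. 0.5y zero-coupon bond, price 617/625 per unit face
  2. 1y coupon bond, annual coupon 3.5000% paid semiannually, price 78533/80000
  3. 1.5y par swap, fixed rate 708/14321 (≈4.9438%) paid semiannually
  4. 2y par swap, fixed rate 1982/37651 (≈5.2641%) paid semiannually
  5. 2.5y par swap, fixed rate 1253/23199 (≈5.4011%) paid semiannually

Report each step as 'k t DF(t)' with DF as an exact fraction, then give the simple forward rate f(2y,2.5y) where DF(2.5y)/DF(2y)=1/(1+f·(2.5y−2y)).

1 1/2 617/625
2 1 4739/5000
3 3/2 2323/2500
4 2 9009/10000
5 5/2 8747/10000
f(2y,2.5y) = ((9009/10000)/(8747/10000) − 1)/(1/2) = 524/8747 ≈ 5.9906%

step 1 [0.5y] zero: DF = P = 617/625 ≈ 0.987200
step 2 [1y] bond c/2=7/400: DF=(78533/80000 − 7/400·(0.987200))/(1+7/400) = 4739/5000 ≈ 0.947800
step 3 [1.5y] swap r/2=354/14321: DF=(1 − 354/14321·(0.987200+0.947800))/(1+354/14321) = 2323/2500 ≈ 0.929200
step 4 [2y] swap r/2=991/37651: DF=(1 − 991/37651·(0.987200+0.947800+0.929200))/(1+991/37651) = 9009/10000 ≈ 0.900900
step 5 [2.5y] swap r/2=1253/46398: DF=(1 − 1253/46398·(0.987200+0.947800+0.929200+0.900900))/(1+1253/46398) = 8747/10000 ≈ 0.874700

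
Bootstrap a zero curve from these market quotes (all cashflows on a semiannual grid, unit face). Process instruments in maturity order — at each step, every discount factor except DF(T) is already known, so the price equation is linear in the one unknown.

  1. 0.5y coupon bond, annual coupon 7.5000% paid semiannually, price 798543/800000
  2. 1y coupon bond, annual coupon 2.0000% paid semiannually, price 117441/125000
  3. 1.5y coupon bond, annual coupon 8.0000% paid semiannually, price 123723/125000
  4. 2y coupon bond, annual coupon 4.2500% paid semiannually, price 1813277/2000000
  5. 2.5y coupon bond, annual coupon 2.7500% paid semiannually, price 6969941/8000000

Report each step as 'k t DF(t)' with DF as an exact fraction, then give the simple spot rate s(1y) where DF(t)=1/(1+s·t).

step 1 [0.5y] bond c/2=3/80: DF=(798543/800000 − 3/80·(0))/(1+3/80) = 9621/10000 ≈ 0.962100
step 2 [1y] bond c/2=1/100: DF=(117441/125000 − 1/100·(0.962100))/(1+1/100) = 9207/10000 ≈ 0.920700
step 3 [1.5y] bond c/2=1/25: DF=(123723/125000 − 1/25·(0.962100+0.920700))/(1+1/25) = 8793/10000 ≈ 0.879300
step 4 [2y] bond c/2=17/800: DF=(1813277/2000000 − 17/800·(0.962100+0.920700+0.879300))/(1+17/800) = 8303/10000 ≈ 0.830300
step 5 [2.5y] bond c/2=11/800: DF=(6969941/8000000 − 11/800·(0.962100+0.920700+0.879300+0.830300))/(1+11/800) = 8107/10000 ≈ 0.810700

1 1/2 9621/10000
2 1 9207/10000
3 3/2 8793/10000
4 2 8303/10000
5 5/2 8107/10000
s(1y) = (1/(9207/10000) − 1)/(1) = 793/9207 ≈ 8.6130%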